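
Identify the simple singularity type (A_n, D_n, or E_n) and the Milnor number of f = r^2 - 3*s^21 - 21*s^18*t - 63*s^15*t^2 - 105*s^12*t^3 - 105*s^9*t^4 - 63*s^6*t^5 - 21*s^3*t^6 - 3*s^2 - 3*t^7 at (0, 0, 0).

Type A6, Milnor number mu = 6.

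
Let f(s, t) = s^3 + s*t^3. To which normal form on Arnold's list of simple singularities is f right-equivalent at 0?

The Hessian of f at 0 is [[0, 0], [0, 0]] with rank 0, so corank 2. A Groebner basis of the Jacobian ideal J(f) in C{s,t} is {s^3, s*t^2, 3*s^2 + t^3}; counting standard monomials gives mu = 7. Corank 2; j^3 = s^3 is a perfect cube, so E-series; the 4-jet and mu = 7 give E_7.

E_7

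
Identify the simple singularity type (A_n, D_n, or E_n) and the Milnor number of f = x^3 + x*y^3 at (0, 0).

The Hessian of f at 0 has rank 0. Corank 2; j^3 = x^3 is a perfect cube, so E-series; the 4-jet and mu = 7 give E_7.

Type E_7, Milnor number mu = 7.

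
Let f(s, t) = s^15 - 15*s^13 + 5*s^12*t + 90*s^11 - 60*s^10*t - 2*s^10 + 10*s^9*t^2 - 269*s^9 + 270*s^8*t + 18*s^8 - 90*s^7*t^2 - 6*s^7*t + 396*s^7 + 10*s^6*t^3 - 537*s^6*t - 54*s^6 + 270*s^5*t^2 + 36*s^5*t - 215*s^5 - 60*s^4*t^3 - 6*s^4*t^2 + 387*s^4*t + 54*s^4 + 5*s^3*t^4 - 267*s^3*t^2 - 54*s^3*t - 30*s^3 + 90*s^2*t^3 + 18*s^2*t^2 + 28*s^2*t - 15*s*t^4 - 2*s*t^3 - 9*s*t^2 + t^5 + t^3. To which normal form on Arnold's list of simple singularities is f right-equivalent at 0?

The Hessian of f at 0 has rank 0. Corank 2; j^3 = -(3*s - t)*(10*s^2 - 6*s*t + t^2) splits into three distinct lines over C (the quadratic factor has nonzero discriminant), so D_4.

D_{4}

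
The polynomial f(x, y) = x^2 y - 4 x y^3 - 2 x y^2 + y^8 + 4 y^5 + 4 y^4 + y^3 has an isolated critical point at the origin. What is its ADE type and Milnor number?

The Hessian of f at 0 is [[0, 0], [0, 0]] with rank 0, so corank 2. A Groebner basis of the Jacobian ideal J(f) in C{x,y} is {x^4 - 3*x^3 + 7*x^2*y + 4*x^2 - 27*x*y^2/2 - 13*x*y/4 - 3*y^2/4, x^3*y - 3*x^3/2 + 3*x^2*y + x^2 - 4*x*y^2 - 3*x*y/4 - y^2/4, -x^3/2 + x^2*y^2 + x^2*y/2, -x*y/2 + y^3 + y^2/2}; counting standard monomials gives mu = 9. Corank 2; j^3 = y*(x - y)^2 has shape L^2 M (L != M), so D-series; mu = 9 gives D_9.

Type D_9, Milnor number mu = 9.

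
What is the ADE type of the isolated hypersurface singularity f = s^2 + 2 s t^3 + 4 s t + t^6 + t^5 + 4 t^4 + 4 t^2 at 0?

The Hessian of f at 0 has rank 1. Corank 1: A-series; mu = 4 gives A_4.

A_{4}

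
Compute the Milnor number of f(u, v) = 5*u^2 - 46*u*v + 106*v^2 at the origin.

1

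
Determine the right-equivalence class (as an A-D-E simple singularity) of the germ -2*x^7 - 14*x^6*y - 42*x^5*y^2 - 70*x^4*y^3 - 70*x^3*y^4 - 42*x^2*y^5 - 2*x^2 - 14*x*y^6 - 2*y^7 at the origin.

A6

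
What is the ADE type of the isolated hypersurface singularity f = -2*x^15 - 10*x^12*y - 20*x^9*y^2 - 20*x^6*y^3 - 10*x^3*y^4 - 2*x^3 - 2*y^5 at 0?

The Hessian of f at 0 has rank 0. Corank 2; j^3 = -2*x^3 is a perfect cube, so E-series; the 5-jet and mu = 8 give E_8.

E8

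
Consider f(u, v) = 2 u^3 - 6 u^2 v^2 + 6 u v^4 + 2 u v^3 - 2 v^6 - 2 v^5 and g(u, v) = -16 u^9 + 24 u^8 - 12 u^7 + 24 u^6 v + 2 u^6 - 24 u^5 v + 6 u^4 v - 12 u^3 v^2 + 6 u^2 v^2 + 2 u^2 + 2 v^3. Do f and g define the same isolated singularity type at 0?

No.

The Hessian of f at 0 is [[0, 0], [0, 0]] with rank 0, so corank 2. A Groebner basis of the Jacobian ideal J(f) in C{u,v} is {-u^2 + v^4 - v^3/3, u^3, u^2*v + u^2/3 + v^3/9, -u^2 + u*v^2 - v^3/3}; counting standard monomials gives mu = 7. Corank 2; j^3 = 2*u^3 is a perfect cube, so E-series; the 4-jet and mu = 7 give E_7. The Hessian of g at 0 is [[4, 0], [0, 0]] with rank 1, so corank 1. A Groebner basis of the Jacobian ideal J(g) in C{u,v} is {v^2, u}; counting standard monomials gives mu = 2. Corank 1: A-series; mu = 2 gives A_2. f is E_7 but g is A_2, hence not right-equivalent.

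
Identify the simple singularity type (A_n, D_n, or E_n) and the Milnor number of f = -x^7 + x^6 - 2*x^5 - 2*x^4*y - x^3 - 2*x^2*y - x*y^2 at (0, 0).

Type D_{7}, Milnor number mu = 7.

The Hessian of f at 0 has rank 0. Corank 2; j^3 = -x*(x + y)^2 has shape L^2 M (L != M), so D-series; mu = 7 gives D_7.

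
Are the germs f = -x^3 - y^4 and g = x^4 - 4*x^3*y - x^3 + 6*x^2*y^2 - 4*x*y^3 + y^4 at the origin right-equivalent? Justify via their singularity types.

Yes.

The Hessian of f at 0 has rank 0. Corank 2; j^3 = -x^3 is a perfect cube, so E-series; the 4-jet and mu = 6 give E_6. The Hessian of g at 0 has rank 0. Corank 2; j^3 = -x^3 is a perfect cube, so E-series; the 4-jet and mu = 6 give E_6. Both have type E_6, hence right-equivalent.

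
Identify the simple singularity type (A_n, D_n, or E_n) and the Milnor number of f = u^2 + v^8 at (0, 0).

Type A_7, Milnor number mu = 7.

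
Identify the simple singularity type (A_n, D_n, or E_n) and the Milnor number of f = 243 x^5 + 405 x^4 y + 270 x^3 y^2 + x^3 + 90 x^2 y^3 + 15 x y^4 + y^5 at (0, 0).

The Hessian of f at 0 is [[0, 0], [0, 0]] with rank 0, so corank 2. A Groebner basis of the Jacobian ideal J(f) in C{x,y} is {y^5, x*y^3 + y^4/12, x^2}; counting standard monomials gives mu = 8. Corank 2; j^3 = x^3 is a perfect cube, so E-series; the 5-jet and mu = 8 give E_8.

Type E8, Milnor number mu = 8.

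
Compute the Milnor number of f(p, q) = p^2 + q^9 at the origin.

The Hessian of f at 0 has rank 1. Corank 1: A-series; mu = 8 gives A_8.

8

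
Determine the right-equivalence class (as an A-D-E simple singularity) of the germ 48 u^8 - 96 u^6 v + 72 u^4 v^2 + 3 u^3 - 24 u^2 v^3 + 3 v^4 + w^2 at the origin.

The Hessian of f at 0 has rank 1. Corank 2; j^3 = 3*u^3 is a perfect cube, so E-series; the 4-jet and mu = 6 give E_6.

E_{6}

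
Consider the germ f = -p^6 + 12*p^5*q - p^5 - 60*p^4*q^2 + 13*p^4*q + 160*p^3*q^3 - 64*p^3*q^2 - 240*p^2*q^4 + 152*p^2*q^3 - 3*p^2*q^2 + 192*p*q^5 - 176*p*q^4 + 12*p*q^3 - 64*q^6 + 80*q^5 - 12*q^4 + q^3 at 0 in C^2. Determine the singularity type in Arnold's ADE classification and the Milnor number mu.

Type E8, Milnor number mu = 8.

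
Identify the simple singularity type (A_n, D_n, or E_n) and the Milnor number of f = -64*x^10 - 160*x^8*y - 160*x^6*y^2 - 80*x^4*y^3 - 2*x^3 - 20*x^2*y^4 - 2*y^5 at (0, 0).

Type E_8, Milnor number mu = 8.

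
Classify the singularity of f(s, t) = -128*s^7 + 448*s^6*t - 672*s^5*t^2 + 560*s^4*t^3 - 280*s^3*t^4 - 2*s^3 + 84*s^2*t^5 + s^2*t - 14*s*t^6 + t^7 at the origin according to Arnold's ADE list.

D8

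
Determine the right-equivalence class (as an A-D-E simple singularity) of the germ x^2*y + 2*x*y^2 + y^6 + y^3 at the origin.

D7

The Hessian of f at 0 has rank 0. Corank 2; j^3 = y*(x + y)^2 has shape L^2 M (L != M), so D-series; mu = 7 gives D_7.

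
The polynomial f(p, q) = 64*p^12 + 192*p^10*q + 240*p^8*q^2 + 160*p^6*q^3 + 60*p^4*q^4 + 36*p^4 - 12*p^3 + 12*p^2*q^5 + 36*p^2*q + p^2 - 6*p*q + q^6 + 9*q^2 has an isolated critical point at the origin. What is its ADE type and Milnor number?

Type A5, Milnor number mu = 5.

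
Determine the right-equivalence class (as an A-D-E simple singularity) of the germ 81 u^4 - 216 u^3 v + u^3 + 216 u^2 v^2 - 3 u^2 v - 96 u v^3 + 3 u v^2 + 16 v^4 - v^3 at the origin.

E_6

The Hessian of f at 0 has rank 0. Corank 2; j^3 = (u - v)^3 is a perfect cube, so E-series; the 4-jet and mu = 6 give E_6.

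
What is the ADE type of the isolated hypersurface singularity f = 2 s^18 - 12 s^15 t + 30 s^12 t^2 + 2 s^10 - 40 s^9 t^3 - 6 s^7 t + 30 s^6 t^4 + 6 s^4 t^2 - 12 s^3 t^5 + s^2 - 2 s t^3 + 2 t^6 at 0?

The Hessian of f at 0 has rank 1. Corank 1: A-series; mu = 5 gives A_5.

A_5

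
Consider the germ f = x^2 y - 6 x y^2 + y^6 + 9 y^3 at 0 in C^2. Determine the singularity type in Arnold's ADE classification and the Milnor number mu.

Type D_{7}, Milnor number mu = 7.

The Hessian of f at 0 has rank 0. Corank 2; j^3 = y*(x - 3*y)^2 has shape L^2 M (L != M), so D-series; mu = 7 gives D_7.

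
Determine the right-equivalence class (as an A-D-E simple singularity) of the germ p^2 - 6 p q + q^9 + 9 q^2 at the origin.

The Hessian of f at 0 has rank 1. Corank 1: A-series; mu = 8 gives A_8.

A_{8}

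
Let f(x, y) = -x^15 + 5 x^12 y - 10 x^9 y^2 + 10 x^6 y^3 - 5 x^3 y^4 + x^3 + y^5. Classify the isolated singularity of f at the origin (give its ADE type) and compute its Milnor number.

Type E_{8}, Milnor number mu = 8.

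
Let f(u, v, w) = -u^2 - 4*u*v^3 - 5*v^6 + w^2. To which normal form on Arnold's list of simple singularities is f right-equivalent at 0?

A5

The Hessian of f at 0 has rank 2. Corank 1: A-series; mu = 5 gives A_5.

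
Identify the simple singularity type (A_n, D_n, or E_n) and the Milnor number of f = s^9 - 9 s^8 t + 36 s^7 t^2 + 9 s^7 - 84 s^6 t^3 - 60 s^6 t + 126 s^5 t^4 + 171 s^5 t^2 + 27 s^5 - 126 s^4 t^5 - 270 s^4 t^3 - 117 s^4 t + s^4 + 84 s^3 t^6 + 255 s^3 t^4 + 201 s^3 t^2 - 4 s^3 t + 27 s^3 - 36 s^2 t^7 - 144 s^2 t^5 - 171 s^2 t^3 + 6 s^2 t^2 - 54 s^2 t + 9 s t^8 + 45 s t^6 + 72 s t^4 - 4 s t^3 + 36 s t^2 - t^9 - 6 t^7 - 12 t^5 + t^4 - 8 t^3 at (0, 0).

Type E_{6}, Milnor number mu = 6.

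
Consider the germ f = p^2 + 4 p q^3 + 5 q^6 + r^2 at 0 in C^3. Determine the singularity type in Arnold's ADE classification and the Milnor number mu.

Type A_5, Milnor number mu = 5.

The Hessian of f at 0 is [[2, 0, 0], [0, 0, 0], [0, 0, 2]] with rank 2, so corank 1. A Groebner basis of the Jacobian ideal J(f) in C{p,q,r} is {p*q^2, p/2 + q^3, p^2, r}; counting standard monomials gives mu = 5. Corank 1: A-series; mu = 5 gives A_5.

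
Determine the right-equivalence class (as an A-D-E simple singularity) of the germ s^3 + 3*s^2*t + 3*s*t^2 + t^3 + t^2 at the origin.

The Hessian of f at 0 has rank 1. Corank 1: A-series; mu = 2 gives A_2.

A2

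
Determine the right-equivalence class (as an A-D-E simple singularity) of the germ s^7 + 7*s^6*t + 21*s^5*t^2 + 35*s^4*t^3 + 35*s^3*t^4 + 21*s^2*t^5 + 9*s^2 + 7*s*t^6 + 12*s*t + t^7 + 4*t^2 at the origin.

A_{6}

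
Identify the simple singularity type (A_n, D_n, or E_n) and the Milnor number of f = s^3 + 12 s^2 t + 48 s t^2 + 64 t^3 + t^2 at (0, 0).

The Hessian of f at 0 has rank 1. Corank 1: A-series; mu = 2 gives A_2.

Type A_2, Milnor number mu = 2.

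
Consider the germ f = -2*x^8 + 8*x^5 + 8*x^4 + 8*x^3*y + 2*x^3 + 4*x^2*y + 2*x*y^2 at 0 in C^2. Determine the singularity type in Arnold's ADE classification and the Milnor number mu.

Type D_9, Milnor number mu = 9.

The Hessian of f at 0 is [[0, 0], [0, 0]] with rank 0, so corank 2. A Groebner basis of the Jacobian ideal J(f) in C{x,y} is {x^2*y^2 + x*y^2/2 + y^3/2, x^2/4 + x*y^3 - 3*x*y^2 + 5*x*y/4 - 3*y^3/2 + y^2, -5*x^2*y/2 - 3*x^2/4 + 7*x*y^2 - 19*x*y/4 + y^4 + 3*y^3 - 4*y^2, x^3 + x^2/2 + x*y/2}; counting standard monomials gives mu = 9. Corank 2; j^3 = 2*x*(x + y)^2 has shape L^2 M (L != M), so D-series; mu = 9 gives D_9.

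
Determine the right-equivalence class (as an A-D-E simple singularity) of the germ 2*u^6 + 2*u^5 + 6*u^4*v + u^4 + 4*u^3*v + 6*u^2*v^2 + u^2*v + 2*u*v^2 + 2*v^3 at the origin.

The Hessian of f at 0 has rank 0. Corank 2; j^3 = v*(u^2 + 2*u*v + 2*v^2) splits into three distinct lines over C (the quadratic factor has nonzero discriminant), so D_4.

D4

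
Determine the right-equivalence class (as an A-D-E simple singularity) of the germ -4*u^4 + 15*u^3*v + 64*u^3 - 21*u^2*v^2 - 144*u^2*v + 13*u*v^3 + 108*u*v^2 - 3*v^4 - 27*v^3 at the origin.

The Hessian of f at 0 has rank 0. Corank 2; j^3 = (4*u - 3*v)^3 is a perfect cube, so E-series; the 4-jet and mu = 7 give E_7.

E_7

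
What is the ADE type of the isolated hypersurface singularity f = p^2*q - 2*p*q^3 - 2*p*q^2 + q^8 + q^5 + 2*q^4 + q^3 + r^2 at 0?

The Hessian of f at 0 is [[0, 0, 0], [0, 0, 0], [0, 0, 2]] with rank 1, so corank 2. A Groebner basis of the Jacobian ideal J(f) in C{p,q,r} is {p^4 - 6*p^3 + 14*p^2*q + p^2/2 - 23*p*q^2/2 + 5*p*q/2 - 3*q^2, p^3*q - 3*p^3 + 6*p^2*q + p^2/8 - 33*p*q^2/8 + 7*p*q/8 - q^2, -p^3 + p^2*q^2 + p^2*q, -p*q + q^3 + q^2, r}; counting standard monomials gives mu = 9. Corank 2; j^3 = q*(p - q)^2 has shape L^2 M (L != M), so D-series; mu = 9 gives D_9.

D_{9}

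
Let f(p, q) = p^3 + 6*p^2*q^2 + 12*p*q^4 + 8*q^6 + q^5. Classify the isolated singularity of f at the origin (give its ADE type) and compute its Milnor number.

Type E_{8}, Milnor number mu = 8.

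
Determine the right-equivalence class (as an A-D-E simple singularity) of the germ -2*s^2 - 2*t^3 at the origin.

A_{2}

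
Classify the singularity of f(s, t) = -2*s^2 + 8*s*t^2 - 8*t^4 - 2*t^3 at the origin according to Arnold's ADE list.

A2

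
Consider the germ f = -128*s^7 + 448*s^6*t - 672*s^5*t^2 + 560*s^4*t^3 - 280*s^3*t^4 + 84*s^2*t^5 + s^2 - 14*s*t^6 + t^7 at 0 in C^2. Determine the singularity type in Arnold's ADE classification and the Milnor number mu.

The Hessian of f at 0 has rank 1. Corank 1: A-series; mu = 6 gives A_6.

Type A6, Milnor number mu = 6.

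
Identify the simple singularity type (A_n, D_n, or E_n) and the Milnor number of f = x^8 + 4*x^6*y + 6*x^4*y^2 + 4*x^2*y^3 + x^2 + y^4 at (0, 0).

Type A_3, Milnor number mu = 3.

The Hessian of f at 0 has rank 1. Corank 1: A-series; mu = 3 gives A_3.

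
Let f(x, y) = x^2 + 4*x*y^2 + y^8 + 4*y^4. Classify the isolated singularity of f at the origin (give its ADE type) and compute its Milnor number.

Type A_7, Milnor number mu = 7.

The Hessian of f at 0 is [[2, 0], [0, 0]] with rank 1, so corank 1. A Groebner basis of the Jacobian ideal J(f) in C{x,y} is {x^4, x^3*y, x/2 + y^2}; counting standard monomials gives mu = 7. Corank 1: A-series; mu = 7 gives A_7.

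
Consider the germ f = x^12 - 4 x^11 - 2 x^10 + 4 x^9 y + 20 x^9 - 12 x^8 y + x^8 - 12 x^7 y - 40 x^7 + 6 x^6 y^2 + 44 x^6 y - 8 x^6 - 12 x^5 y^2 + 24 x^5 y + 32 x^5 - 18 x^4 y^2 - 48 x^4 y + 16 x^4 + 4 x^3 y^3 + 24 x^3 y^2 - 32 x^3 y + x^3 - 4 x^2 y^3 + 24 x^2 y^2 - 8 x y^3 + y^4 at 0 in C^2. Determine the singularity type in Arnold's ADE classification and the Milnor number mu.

Type E_6, Milnor number mu = 6.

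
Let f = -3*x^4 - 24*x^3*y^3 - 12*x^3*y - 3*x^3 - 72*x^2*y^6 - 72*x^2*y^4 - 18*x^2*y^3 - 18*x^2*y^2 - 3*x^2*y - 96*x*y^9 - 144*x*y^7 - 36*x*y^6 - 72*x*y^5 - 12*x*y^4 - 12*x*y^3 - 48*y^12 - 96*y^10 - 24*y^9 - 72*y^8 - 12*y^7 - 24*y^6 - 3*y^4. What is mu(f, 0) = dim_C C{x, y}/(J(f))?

5

The Hessian of f at 0 has rank 0. Corank 2; j^3 = -3*x^2*(x + y) has shape L^2 M (L != M), so D-series; mu = 5 gives D_5.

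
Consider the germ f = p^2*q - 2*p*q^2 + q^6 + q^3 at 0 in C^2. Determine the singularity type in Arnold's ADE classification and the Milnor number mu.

Type D_{7}, Milnor number mu = 7.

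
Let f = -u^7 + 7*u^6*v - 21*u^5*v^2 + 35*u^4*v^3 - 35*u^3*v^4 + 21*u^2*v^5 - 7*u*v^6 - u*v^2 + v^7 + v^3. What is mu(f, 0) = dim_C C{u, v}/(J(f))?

8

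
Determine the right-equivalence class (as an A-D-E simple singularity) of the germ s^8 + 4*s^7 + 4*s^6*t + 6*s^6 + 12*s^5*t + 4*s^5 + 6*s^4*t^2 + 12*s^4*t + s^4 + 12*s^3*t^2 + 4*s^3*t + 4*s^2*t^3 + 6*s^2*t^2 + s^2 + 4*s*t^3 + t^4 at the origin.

The Hessian of f at 0 is [[2, 0], [0, 0]] with rank 1, so corank 1. A Groebner basis of the Jacobian ideal J(f) in C{s,t} is {t^3, s}; counting standard monomials gives mu = 3. Corank 1: A-series; mu = 3 gives A_3.

A_{3}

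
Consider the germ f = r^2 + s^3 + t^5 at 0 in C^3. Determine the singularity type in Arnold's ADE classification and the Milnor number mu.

The Hessian of f at 0 has rank 1. Corank 2; j^3 = s^3 is a perfect cube, so E-series; the 5-jet and mu = 8 give E_8.

Type E_{8}, Milnor number mu = 8.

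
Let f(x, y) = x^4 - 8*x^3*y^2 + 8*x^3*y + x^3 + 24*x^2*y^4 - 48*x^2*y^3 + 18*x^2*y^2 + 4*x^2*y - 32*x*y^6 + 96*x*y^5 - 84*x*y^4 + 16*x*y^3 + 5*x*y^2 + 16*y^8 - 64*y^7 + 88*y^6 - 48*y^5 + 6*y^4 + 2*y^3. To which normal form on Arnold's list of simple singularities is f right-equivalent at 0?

The Hessian of f at 0 is [[0, 0], [0, 0]] with rank 0, so corank 2. A Groebner basis of the Jacobian ideal J(f) in C{x,y} is {x*y^2 + x*y/6 + y^2/6, -x*y/6 + y^3 - y^2/6, x^2 + 8*x*y/3 + 5*y^2/3}; counting standard monomials gives mu = 5. Corank 2; j^3 = (x + y)^2*(x + 2*y) has shape L^2 M (L != M), so D-series; mu = 5 gives D_5.

D5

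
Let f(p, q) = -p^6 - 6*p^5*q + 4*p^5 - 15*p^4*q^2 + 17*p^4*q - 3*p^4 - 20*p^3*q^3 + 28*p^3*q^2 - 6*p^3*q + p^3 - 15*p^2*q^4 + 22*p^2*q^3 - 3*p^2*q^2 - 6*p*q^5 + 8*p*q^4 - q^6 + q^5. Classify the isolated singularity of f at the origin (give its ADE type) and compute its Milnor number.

Type E8, Milnor number mu = 8.

The Hessian of f at 0 is [[0, 0], [0, 0]] with rank 0, so corank 2. A Groebner basis of the Jacobian ideal J(f) in C{p,q} is {-p^2/8 + p*q^3 + p*q^2/4, p^2/2 - p*q^2 + q^4, p^3, p^2*q - p^2/4 + p*q^2/2}; counting standard monomials gives mu = 8. Corank 2; j^3 = p^3 is a perfect cube, so E-series; the 5-jet and mu = 8 give E_8.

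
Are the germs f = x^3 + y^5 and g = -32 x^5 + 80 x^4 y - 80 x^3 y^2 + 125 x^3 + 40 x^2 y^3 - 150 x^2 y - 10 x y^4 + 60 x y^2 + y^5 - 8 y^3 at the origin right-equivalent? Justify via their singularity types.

Yes.

The Hessian of f at 0 is [[0, 0], [0, 0]] with rank 0, so corank 2. A Groebner basis of the Jacobian ideal J(f) in C{x,y} is {y^4, x^2}; counting standard monomials gives mu = 8. Corank 2; j^3 = x^3 is a perfect cube, so E-series; the 5-jet and mu = 8 give E_8. The Hessian of g at 0 is [[0, 0], [0, 0]] with rank 0, so corank 2. A Groebner basis of the Jacobian ideal J(g) in C{x,y} is {y^5, x*y^3 - 17*y^4/40, x^2 - 4*x*y/5 + 4*y^2/25}; counting standard monomials gives mu = 8. Corank 2; j^3 = (5*x - 2*y)^3 is a perfect cube, so E-series; the 5-jet and mu = 8 give E_8. Both have type E_8, hence right-equivalent.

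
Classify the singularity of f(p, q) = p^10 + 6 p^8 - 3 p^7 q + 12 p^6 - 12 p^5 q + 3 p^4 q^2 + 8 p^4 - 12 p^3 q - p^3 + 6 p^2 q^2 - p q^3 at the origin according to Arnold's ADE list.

E7

The Hessian of f at 0 has rank 0. Corank 2; j^3 = -p^3 is a perfect cube, so E-series; the 4-jet and mu = 7 give E_7.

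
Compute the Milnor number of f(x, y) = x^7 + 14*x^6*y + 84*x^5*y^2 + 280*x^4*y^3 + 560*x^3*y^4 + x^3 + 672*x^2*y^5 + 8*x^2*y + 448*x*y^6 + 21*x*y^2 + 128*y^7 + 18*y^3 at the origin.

8

The Hessian of f at 0 is [[0, 0], [0, 0]] with rank 0, so corank 2. A Groebner basis of the Jacobian ideal J(f) in C{x,y} is {x*y/7 + y^6 + 3*y^2/7, x*y^2 + 3*y^3, x^2 + 5*x*y + 6*y^2}; counting standard monomials gives mu = 8. Corank 2; j^3 = (x + 2*y)*(x + 3*y)^2 has shape L^2 M (L != M), so D-series; mu = 8 gives D_8.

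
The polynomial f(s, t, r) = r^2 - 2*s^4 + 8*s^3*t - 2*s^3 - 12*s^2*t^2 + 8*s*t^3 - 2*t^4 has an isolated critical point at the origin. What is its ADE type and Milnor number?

Type E_6, Milnor number mu = 6.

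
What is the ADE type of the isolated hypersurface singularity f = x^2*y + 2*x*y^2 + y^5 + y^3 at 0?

D6

The Hessian of f at 0 is [[0, 0], [0, 0]] with rank 0, so corank 2. A Groebner basis of the Jacobian ideal J(f) in C{x,y} is {x^2/5 + y^4 - y^2/5, x^3 + y^3, x*y + y^2}; counting standard monomials gives mu = 6. Corank 2; j^3 = y*(x + y)^2 has shape L^2 M (L != M), so D-series; mu = 6 gives D_6.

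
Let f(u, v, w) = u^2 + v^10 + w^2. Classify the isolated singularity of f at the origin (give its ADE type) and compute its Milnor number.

The Hessian of f at 0 has rank 2. Corank 1: A-series; mu = 9 gives A_9.

Type A_9, Milnor number mu = 9.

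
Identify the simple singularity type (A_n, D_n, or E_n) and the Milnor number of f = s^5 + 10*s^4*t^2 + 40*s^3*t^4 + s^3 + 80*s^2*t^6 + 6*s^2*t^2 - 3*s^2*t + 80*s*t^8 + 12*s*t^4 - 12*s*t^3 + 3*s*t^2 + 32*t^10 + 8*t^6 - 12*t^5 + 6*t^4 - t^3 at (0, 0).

Type E_8, Milnor number mu = 8.

The Hessian of f at 0 has rank 0. Corank 2; j^3 = (s - t)^3 is a perfect cube, so E-series; the 5-jet and mu = 8 give E_8.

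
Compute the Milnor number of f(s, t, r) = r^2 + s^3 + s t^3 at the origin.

7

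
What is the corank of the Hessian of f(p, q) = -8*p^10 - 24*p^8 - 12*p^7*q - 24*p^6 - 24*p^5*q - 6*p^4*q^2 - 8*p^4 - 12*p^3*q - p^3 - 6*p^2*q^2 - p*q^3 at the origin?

2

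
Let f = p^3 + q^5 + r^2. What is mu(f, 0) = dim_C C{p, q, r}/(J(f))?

8

The Hessian of f at 0 is [[0, 0, 0], [0, 0, 0], [0, 0, 2]] with rank 1, so corank 2. A Groebner basis of the Jacobian ideal J(f) in C{p,q,r} is {q^4, p^2, r}; counting standard monomials gives mu = 8. Corank 2; j^3 = p^3 is a perfect cube, so E-series; the 5-jet and mu = 8 give E_8.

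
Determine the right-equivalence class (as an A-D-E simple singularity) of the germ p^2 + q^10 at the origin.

A9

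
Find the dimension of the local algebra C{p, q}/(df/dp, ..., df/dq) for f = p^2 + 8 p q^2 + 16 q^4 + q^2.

The Hessian of f at 0 is [[2, 0], [0, 2]] with rank 2, so corank 0. A Groebner basis of the Jacobian ideal J(f) in C{p,q} is {p, q}; counting standard monomials gives mu = 1. Corank 0: nondegenerate Morse point, so A_1.

1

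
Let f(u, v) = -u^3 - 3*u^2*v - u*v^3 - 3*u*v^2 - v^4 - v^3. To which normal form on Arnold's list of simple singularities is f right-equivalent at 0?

E7

The Hessian of f at 0 has rank 0. Corank 2; j^3 = -(u + v)^3 is a perfect cube, so E-series; the 4-jet and mu = 7 give E_7.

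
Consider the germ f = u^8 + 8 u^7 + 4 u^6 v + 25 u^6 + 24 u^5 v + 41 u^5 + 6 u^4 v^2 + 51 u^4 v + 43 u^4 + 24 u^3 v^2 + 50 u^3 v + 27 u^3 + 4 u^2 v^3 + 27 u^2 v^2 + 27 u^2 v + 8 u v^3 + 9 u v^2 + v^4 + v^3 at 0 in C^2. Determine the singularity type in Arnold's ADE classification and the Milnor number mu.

Type E6, Milnor number mu = 6.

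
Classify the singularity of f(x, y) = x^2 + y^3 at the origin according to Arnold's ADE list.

A_{2}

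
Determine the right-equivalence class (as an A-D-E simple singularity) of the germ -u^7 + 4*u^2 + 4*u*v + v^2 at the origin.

The Hessian of f at 0 has rank 1. Corank 1: A-series; mu = 6 gives A_6.

A6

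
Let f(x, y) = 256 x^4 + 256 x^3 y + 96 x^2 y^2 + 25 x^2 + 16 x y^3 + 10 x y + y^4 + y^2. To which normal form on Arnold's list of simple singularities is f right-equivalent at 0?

A_3

The Hessian of f at 0 is [[50, 10], [10, 2]] with rank 1, so corank 1. A Groebner basis of the Jacobian ideal J(f) in C{x,y} is {y^3, x + y/5}; counting standard monomials gives mu = 3. Corank 1: A-series; mu = 3 gives A_3.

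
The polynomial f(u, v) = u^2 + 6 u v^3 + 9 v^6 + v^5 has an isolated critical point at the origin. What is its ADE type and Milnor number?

Type A_{4}, Milnor number mu = 4.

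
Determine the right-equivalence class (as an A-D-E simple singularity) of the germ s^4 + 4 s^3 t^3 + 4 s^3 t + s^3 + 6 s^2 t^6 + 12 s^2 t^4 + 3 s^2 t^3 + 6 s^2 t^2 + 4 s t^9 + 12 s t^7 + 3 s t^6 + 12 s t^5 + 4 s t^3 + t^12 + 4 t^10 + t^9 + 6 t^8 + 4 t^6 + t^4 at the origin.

The Hessian of f at 0 has rank 0. Corank 2; j^3 = s^3 is a perfect cube, so E-series; the 4-jet and mu = 6 give E_6.

E_{6}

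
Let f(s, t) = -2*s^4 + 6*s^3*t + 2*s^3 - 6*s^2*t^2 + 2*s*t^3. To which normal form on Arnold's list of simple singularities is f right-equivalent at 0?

E_7

The Hessian of f at 0 is [[0, 0], [0, 0]] with rank 0, so corank 2. A Groebner basis of the Jacobian ideal J(f) in C{s,t} is {3*s^2 + t^4 + t^3, s^3, s^2*t - s^2 - t^3/3, -2*s^2 + s*t^2 - 2*t^3/3}; counting standard monomials gives mu = 7. Corank 2; j^3 = 2*s^3 is a perfect cube, so E-series; the 4-jet and mu = 7 give E_7.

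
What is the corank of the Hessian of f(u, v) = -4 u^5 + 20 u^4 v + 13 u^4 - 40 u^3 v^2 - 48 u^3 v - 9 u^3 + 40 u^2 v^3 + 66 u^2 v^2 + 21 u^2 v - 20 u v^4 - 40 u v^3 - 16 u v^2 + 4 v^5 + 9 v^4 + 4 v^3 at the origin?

2

Hessian at 0 has rank 0.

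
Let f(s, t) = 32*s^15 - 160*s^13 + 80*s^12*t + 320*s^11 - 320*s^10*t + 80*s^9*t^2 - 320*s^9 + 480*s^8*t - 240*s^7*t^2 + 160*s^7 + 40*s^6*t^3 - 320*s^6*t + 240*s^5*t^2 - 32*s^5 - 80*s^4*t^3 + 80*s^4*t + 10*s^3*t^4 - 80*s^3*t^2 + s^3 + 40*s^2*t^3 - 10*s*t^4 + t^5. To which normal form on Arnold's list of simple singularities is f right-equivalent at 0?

The Hessian of f at 0 has rank 0. Corank 2; j^3 = s^3 is a perfect cube, so E-series; the 5-jet and mu = 8 give E_8.

E8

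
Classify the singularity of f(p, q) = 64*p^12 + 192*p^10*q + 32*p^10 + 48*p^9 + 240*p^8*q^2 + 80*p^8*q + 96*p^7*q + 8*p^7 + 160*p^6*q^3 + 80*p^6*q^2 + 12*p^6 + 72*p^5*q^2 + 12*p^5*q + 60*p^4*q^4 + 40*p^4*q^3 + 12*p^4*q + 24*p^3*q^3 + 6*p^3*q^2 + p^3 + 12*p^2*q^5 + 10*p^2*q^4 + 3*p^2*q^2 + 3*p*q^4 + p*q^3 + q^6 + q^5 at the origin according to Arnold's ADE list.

E_{7}

The Hessian of f at 0 is [[0, 0], [0, 0]] with rank 0, so corank 2. A Groebner basis of the Jacobian ideal J(f) in C{p,q} is {-p^2 + q^4 - q^3/3, p^3, p^2*q + p^2/3 + q^3/9, p^2 + p*q^2 + q^3/3}; counting standard monomials gives mu = 7. Corank 2; j^3 = p^3 is a perfect cube, so E-series; the 4-jet and mu = 7 give E_7.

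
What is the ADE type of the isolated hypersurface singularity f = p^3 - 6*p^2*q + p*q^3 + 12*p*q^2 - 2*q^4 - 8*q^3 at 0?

E_{7}

The Hessian of f at 0 has rank 0. Corank 2; j^3 = (p - 2*q)^3 is a perfect cube, so E-series; the 4-jet and mu = 7 give E_7.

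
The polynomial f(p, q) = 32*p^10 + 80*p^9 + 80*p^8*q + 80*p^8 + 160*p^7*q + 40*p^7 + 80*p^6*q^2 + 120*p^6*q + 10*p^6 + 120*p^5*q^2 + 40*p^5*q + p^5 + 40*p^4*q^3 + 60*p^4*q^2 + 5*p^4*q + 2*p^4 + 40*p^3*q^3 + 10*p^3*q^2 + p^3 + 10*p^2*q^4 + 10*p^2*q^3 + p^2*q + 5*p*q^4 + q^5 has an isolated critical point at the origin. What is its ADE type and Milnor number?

Type D_{6}, Milnor number mu = 6.

The Hessian of f at 0 is [[0, 0], [0, 0]] with rank 0, so corank 2. A Groebner basis of the Jacobian ideal J(f) in C{p,q} is {-p*q/5 + q^4, p*q^2, p^2 + p*q}; counting standard monomials gives mu = 6. Corank 2; j^3 = p^2*(p + q) has shape L^2 M (L != M), so D-series; mu = 6 gives D_6.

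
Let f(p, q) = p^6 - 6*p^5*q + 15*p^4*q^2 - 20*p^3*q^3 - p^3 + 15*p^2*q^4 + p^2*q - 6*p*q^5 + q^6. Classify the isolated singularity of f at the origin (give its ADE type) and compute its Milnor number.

The Hessian of f at 0 has rank 0. Corank 2; j^3 = -p^2*(p - q) has shape L^2 M (L != M), so D-series; mu = 7 gives D_7.

Type D7, Milnor number mu = 7.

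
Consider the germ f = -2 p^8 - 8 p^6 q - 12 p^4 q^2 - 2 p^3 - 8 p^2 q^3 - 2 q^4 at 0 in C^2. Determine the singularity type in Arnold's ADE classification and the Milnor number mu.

The Hessian of f at 0 is [[0, 0], [0, 0]] with rank 0, so corank 2. A Groebner basis of the Jacobian ideal J(f) in C{p,q} is {q^3, p^2}; counting standard monomials gives mu = 6. Corank 2; j^3 = -2*p^3 is a perfect cube, so E-series; the 4-jet and mu = 6 give E_6.

Type E_{6}, Milnor number mu = 6.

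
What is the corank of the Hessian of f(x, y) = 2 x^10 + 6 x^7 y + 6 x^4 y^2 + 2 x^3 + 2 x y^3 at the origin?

The Hessian at 0 is [[0, 0], [0, 0]] of rank 0; hence corank 2.

2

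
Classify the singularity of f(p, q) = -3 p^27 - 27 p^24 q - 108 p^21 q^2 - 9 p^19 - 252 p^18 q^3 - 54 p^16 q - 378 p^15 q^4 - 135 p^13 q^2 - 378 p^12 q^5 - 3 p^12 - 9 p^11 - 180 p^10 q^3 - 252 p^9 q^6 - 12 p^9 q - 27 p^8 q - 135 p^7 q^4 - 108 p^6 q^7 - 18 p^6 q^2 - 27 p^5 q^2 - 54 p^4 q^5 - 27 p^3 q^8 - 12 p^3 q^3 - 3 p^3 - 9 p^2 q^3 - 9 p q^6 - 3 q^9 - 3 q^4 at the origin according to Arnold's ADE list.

E_6

The Hessian of f at 0 is [[0, 0], [0, 0]] with rank 0, so corank 2. A Groebner basis of the Jacobian ideal J(f) in C{p,q} is {q^3, p^2}; counting standard monomials gives mu = 6. Corank 2; j^3 = -3*p^3 is a perfect cube, so E-series; the 4-jet and mu = 6 give E_6.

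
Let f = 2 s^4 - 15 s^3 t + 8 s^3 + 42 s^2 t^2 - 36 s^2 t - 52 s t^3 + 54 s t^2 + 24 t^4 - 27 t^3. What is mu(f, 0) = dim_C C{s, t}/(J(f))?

7

The Hessian of f at 0 is [[0, 0], [0, 0]] with rank 0, so corank 2. A Groebner basis of the Jacobian ideal J(f) in C{s,t} is {768*s^2 - 2304*s*t + t^4 - 8*t^3 + 1728*t^2, s^3 + 252*s^2 - 756*s*t - 6*t^3 + 567*t^2, s^2*t + 104*s^2 - 312*s*t - 10*t^3/3 + 234*t^2, 32*s^2 + s*t^2 - 96*s*t - 11*t^3/6 + 72*t^2}; counting standard monomials gives mu = 7. Corank 2; j^3 = (2*s - 3*t)^3 is a perfect cube, so E-series; the 4-jet and mu = 7 give E_7.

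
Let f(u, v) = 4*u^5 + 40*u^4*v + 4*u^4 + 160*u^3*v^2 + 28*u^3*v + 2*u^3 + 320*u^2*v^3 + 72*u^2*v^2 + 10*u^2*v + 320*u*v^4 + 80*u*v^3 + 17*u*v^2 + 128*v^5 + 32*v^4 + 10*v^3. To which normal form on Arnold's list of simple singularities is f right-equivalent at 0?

D_4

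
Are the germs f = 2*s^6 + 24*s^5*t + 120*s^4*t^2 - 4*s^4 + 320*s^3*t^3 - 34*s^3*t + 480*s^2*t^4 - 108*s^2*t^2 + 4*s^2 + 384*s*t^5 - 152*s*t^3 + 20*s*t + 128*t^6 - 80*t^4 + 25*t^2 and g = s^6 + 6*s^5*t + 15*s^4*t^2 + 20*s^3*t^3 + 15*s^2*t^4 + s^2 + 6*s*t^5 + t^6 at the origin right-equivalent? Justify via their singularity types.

The Hessian of f at 0 has rank 1. Corank 1: A-series; mu = 5 gives A_5. The Hessian of g at 0 has rank 1. Corank 1: A-series; mu = 5 gives A_5. Both have type A_5, hence right-equivalent.

Yes.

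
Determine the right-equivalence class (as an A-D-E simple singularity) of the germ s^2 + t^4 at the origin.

A_3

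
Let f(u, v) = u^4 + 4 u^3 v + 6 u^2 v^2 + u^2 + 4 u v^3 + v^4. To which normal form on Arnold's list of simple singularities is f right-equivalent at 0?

A_{3}

The Hessian of f at 0 has rank 1. Corank 1: A-series; mu = 3 gives A_3.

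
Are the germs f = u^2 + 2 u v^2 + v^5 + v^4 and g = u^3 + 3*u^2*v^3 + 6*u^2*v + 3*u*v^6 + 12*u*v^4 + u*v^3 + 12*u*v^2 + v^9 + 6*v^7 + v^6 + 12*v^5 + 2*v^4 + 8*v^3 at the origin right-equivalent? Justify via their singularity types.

No.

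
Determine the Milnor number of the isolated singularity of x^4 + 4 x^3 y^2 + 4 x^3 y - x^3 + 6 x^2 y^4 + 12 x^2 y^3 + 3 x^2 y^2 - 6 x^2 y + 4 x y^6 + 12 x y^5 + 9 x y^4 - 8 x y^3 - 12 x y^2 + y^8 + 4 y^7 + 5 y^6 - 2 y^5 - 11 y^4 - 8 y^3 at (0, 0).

6

The Hessian of f at 0 is [[0, 0], [0, 0]] with rank 0, so corank 2. A Groebner basis of the Jacobian ideal J(f) in C{x,y} is {x^3 - 6*x^2 - 24*x*y - 24*y^2, x^2*y + 4*x^2 + 16*x*y + 16*y^2, -5*x^2/2 + x*y^2 - 10*x*y - 10*y^2, 3*x^2/2 + 6*x*y + y^3 + 6*y^2}; counting standard monomials gives mu = 6. Corank 2; j^3 = -(x + 2*y)^3 is a perfect cube, so E-series; the 4-jet and mu = 6 give E_6.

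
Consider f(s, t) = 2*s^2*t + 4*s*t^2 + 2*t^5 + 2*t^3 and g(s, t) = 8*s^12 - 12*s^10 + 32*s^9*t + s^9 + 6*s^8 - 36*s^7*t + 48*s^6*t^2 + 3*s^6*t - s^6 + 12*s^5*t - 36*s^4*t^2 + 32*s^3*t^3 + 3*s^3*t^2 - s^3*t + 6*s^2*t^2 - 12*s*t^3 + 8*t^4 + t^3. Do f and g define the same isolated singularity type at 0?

No.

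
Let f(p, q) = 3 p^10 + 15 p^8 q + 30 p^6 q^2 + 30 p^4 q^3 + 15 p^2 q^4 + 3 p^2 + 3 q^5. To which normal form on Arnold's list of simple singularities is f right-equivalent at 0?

A4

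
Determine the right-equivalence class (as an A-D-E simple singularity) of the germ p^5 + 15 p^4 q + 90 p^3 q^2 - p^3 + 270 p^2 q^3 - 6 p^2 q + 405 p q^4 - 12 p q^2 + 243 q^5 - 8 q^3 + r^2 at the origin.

E8

The Hessian of f at 0 has rank 1. Corank 2; j^3 = -(p + 2*q)^3 is a perfect cube, so E-series; the 5-jet and mu = 8 give E_8.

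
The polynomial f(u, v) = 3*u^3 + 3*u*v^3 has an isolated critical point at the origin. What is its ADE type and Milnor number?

Type E_{7}, Milnor number mu = 7.

The Hessian of f at 0 has rank 0. Corank 2; j^3 = 3*u^3 is a perfect cube, so E-series; the 4-jet and mu = 7 give E_7.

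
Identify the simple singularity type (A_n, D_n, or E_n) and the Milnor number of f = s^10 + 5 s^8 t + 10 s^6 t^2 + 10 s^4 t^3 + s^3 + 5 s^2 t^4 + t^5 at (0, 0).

The Hessian of f at 0 is [[0, 0], [0, 0]] with rank 0, so corank 2. A Groebner basis of the Jacobian ideal J(f) in C{s,t} is {t^4, s^2}; counting standard monomials gives mu = 8. Corank 2; j^3 = s^3 is a perfect cube, so E-series; the 5-jet and mu = 8 give E_8.

Type E_8, Milnor number mu = 8.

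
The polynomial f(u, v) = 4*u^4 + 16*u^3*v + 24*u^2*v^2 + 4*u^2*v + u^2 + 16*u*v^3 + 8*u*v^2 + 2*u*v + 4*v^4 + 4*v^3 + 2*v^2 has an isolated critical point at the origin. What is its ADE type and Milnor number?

Type A_1, Milnor number mu = 1.

The Hessian of f at 0 has rank 2. Corank 0: nondegenerate Morse point, so A_1.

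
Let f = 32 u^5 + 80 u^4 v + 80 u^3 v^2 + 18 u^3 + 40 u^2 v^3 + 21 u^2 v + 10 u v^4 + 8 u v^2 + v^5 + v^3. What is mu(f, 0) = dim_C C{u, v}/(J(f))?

6

The Hessian of f at 0 has rank 0. Corank 2; j^3 = (2*u + v)*(3*u + v)^2 has shape L^2 M (L != M), so D-series; mu = 6 gives D_6.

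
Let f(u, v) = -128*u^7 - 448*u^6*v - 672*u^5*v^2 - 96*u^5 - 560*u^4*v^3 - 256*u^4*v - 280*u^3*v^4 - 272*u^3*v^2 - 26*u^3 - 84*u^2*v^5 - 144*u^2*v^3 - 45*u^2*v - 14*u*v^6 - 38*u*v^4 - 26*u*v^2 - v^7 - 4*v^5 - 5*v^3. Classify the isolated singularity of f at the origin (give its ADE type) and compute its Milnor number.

The Hessian of f at 0 has rank 0. Corank 2; j^3 = -(2*u + v)*(13*u^2 + 16*u*v + 5*v^2) splits into three distinct lines over C (the quadratic factor has nonzero discriminant), so D_4.

Type D_4, Milnor number mu = 4.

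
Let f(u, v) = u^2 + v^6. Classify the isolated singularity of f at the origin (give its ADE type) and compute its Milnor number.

Type A5, Milnor number mu = 5.

The Hessian of f at 0 has rank 1. Corank 1: A-series; mu = 5 gives A_5.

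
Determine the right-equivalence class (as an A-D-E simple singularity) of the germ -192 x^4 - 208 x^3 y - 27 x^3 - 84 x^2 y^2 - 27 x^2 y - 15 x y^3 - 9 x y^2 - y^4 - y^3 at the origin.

The Hessian of f at 0 has rank 0. Corank 2; j^3 = -(3*x + y)^3 is a perfect cube, so E-series; the 4-jet and mu = 7 give E_7.

E_7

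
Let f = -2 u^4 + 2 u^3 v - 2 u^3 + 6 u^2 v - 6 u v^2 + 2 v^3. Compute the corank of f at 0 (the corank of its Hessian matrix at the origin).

2

Hessian at 0 has rank 0.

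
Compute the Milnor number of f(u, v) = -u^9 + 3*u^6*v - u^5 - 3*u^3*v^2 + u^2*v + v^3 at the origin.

The Hessian of f at 0 has rank 0. Corank 2; j^3 = v*(u^2 + v^2) splits into three distinct lines over C (the quadratic factor has nonzero discriminant), so D_4.

4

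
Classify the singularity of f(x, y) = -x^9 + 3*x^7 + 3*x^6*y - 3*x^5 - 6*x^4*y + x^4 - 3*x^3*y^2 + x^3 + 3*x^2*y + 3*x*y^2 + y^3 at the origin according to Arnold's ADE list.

The Hessian of f at 0 has rank 0. Corank 2; j^3 = (x + y)^3 is a perfect cube, so E-series; the 4-jet and mu = 6 give E_6.

E6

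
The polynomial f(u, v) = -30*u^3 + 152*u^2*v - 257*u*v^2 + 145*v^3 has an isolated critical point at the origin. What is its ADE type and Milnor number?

Type D4, Milnor number mu = 4.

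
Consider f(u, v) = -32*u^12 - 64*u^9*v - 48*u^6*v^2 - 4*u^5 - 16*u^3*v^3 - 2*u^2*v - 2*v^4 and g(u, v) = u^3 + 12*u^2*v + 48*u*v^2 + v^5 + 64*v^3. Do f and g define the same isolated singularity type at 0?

No.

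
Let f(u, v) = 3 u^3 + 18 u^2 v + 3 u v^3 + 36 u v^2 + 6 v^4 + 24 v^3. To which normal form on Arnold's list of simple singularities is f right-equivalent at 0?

The Hessian of f at 0 is [[0, 0], [0, 0]] with rank 0, so corank 2. A Groebner basis of the Jacobian ideal J(f) in C{u,v} is {u^3 + 6*u^2*v + 48*u^2 + 192*u*v + 192*v^2, -6*u^2 + u*v^2 - 24*u*v - 24*v^2, 3*u^2 + 12*u*v + v^3 + 12*v^2}; counting standard monomials gives mu = 7. Corank 2; j^3 = 3*(u + 2*v)^3 is a perfect cube, so E-series; the 4-jet and mu = 7 give E_7.

E_{7}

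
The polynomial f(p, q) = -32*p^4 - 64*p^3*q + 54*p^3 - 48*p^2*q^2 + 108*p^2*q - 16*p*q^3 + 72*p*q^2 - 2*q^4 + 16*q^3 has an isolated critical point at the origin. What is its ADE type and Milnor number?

The Hessian of f at 0 has rank 0. Corank 2; j^3 = 2*(3*p + 2*q)^3 is a perfect cube, so E-series; the 4-jet and mu = 6 give E_6.

Type E_{6}, Milnor number mu = 6.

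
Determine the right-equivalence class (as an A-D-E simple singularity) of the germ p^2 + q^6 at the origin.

The Hessian of f at 0 has rank 1. Corank 1: A-series; mu = 5 gives A_5.

A5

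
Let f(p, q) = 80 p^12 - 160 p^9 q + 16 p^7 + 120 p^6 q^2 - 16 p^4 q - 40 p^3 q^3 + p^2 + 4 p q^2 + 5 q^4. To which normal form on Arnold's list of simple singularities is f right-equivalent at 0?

The Hessian of f at 0 has rank 1. Corank 1: A-series; mu = 3 gives A_3.

A3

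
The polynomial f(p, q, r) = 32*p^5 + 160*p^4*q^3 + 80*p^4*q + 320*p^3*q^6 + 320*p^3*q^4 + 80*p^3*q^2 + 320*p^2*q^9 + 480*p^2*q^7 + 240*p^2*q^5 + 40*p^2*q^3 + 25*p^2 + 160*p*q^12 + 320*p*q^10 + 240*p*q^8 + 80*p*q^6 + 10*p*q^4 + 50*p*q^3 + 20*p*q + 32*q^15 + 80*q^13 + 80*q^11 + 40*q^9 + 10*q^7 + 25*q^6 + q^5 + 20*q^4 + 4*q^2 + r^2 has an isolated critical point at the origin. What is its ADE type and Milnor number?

The Hessian of f at 0 has rank 2. Corank 1: A-series; mu = 4 gives A_4.

Type A4, Milnor number mu = 4.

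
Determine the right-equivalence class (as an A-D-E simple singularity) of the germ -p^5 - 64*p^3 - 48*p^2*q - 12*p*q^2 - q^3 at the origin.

The Hessian of f at 0 has rank 0. Corank 2; j^3 = -(4*p + q)^3 is a perfect cube, so E-series; the 5-jet and mu = 8 give E_8.

E_{8}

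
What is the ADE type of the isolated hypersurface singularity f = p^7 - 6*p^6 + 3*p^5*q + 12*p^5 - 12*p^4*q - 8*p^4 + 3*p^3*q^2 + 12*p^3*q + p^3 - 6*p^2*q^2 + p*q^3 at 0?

The Hessian of f at 0 has rank 0. Corank 2; j^3 = p^3 is a perfect cube, so E-series; the 4-jet and mu = 7 give E_7.

E_{7}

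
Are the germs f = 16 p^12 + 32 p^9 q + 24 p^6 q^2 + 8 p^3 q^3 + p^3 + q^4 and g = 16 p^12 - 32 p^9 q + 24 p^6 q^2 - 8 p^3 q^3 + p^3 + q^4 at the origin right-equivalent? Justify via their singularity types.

Yes.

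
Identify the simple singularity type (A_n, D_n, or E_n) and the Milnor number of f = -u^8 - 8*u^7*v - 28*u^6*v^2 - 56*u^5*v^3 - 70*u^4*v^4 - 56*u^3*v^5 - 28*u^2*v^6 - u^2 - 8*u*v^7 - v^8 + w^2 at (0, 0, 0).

Type A_7, Milnor number mu = 7.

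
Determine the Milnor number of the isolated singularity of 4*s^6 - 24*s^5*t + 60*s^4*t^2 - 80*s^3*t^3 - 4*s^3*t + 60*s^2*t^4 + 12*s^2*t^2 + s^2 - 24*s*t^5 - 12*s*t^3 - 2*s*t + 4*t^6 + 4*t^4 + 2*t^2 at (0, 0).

1

The Hessian of f at 0 is [[2, -2], [-2, 4]] with rank 2, so corank 0. A Groebner basis of the Jacobian ideal J(f) in C{s,t} is {s, t}; counting standard monomials gives mu = 1. Corank 0: nondegenerate Morse point, so A_1.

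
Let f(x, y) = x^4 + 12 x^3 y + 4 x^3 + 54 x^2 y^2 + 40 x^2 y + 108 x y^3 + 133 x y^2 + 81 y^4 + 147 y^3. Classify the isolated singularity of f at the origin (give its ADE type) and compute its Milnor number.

Type D_5, Milnor number mu = 5.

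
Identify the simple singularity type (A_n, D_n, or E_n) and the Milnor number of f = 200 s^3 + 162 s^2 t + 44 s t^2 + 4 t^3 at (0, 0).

The Hessian of f at 0 is [[0, 0], [0, 0]] with rank 0, so corank 2. A Groebner basis of the Jacobian ideal J(f) in C{s,t} is {t^3, s^2 - 2*t^2/39, s*t + 3*t^2/13}; counting standard monomials gives mu = 4. Corank 2; j^3 = 2*(4*s + t)*(25*s^2 + 14*s*t + 2*t^2) splits into three distinct lines over C (the quadratic factor has nonzero discriminant), so D_4.

Type D_{4}, Milnor number mu = 4.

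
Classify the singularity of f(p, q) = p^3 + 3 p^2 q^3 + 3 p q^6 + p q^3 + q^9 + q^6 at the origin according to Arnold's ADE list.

E_{7}

The Hessian of f at 0 is [[0, 0], [0, 0]] with rank 0, so corank 2. A Groebner basis of the Jacobian ideal J(f) in C{p,q} is {p^3, p*q^2, 3*p^2 + q^3}; counting standard monomials gives mu = 7. Corank 2; j^3 = p^3 is a perfect cube, so E-series; the 4-jet and mu = 7 give E_7.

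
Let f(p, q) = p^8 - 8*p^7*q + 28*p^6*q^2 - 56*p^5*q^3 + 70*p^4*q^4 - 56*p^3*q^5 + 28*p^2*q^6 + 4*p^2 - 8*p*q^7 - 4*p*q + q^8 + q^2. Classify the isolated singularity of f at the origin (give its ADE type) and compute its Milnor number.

The Hessian of f at 0 has rank 1. Corank 1: A-series; mu = 7 gives A_7.

Type A_{7}, Milnor number mu = 7.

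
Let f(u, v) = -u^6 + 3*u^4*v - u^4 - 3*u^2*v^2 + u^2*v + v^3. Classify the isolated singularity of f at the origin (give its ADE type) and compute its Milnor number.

Type D_4, Milnor number mu = 4.

The Hessian of f at 0 is [[0, 0], [0, 0]] with rank 0, so corank 2. A Groebner basis of the Jacobian ideal J(f) in C{u,v} is {v^3, u^2 + 3*v^2, u*v}; counting standard monomials gives mu = 4. Corank 2; j^3 = v*(u^2 + v^2) splits into three distinct lines over C (the quadratic factor has nonzero discriminant), so D_4.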